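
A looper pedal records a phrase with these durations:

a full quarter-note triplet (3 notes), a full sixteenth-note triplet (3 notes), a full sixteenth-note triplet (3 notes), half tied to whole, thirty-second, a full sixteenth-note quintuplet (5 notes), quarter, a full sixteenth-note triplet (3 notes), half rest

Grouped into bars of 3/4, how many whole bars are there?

One bar of 3/4 = 24 thirty-second notes.
Working in thirty-second notes: a full quarter-note triplet (3 notes) (three triplet quarters span one half) = 16; a full sixteenth-note triplet (3 notes) (three triplet sixteenths span one eighth) = 4; a full sixteenth-note triplet (3 notes) (three triplet sixteenths span one eighth) = 4; half tied to whole (half + whole) = 48; thirty-second = 1; a full sixteenth-note quintuplet (5 notes) (five quintuplet sixteenths span one quarter) = 8; quarter = 8; a full sixteenth-note triplet (3 notes) (three triplet sixteenths span one eighth) = 4; half rest = 16.
Total: 16 + 4 + 4 + 48 + 1 + 8 + 8 + 4 + 16 = 109.
109 ÷ 24 = 4 complete bars with 13 left over.

4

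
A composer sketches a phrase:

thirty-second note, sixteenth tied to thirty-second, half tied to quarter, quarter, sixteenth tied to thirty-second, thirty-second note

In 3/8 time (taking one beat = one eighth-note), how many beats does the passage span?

One eighth-note beat = 4 thirty-second notes.
Working in thirty-second notes: thirty-second note = 1; sixteenth tied to thirty-second (sixteenth + thirty-second) = 3; half tied to quarter (half + quarter) = 24; quarter = 8; sixteenth tied to thirty-second (sixteenth + thirty-second) = 3; thirty-second note = 1.
Sum: 1 + 3 + 24 + 8 + 3 + 1 = 40.
40 ÷ 4 = 10 beats.

10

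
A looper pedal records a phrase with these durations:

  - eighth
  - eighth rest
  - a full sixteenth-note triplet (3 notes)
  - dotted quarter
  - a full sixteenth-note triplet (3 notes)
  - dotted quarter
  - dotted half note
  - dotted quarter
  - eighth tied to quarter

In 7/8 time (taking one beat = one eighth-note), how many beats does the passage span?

22

One eighth-note beat = 2 sixteenth notes.
Each duration in sixteenth notes: eighth = 2; eighth rest = 2; a full sixteenth-note triplet (3 notes) (three triplet sixteenths span one eighth) = 2; dotted quarter = 6; a full sixteenth-note triplet (3 notes) (three triplet sixteenths span one eighth) = 2; dotted quarter = 6; dotted half note = 12; dotted quarter = 6; eighth tied to quarter (eighth + quarter) = 6.
Sum: 2 + 2 + 2 + 6 + 2 + 6 + 12 + 6 + 6 = 44.
44 ÷ 2 = 22 beats.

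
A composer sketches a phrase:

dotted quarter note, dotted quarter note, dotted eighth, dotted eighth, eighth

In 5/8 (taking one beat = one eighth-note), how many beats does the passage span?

10

One eighth-note beat = 2 sixteenth notes.
In sixteenth notes: dotted quarter note = 6; dotted quarter note = 6; dotted eighth = 3; dotted eighth = 3; eighth = 2.
Altogether 6 + 6 + 3 + 3 + 2 = 20.
20 ÷ 2 = 10 beats.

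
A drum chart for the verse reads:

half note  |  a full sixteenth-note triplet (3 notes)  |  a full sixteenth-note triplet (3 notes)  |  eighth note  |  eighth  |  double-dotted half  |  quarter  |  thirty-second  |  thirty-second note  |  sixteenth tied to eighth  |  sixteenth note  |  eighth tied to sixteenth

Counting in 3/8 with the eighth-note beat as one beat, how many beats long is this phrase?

21

One eighth-note beat = 4 thirty-second notes.
In thirty-second notes: half note = 16; a full sixteenth-note triplet (3 notes) (three triplet sixteenths span one eighth) = 4; a full sixteenth-note triplet (3 notes) (three triplet sixteenths span one eighth) = 4; eighth note = 4; eighth = 4; double-dotted half = 28; quarter = 8; thirty-second = 1; thirty-second note = 1; sixteenth tied to eighth (sixteenth + eighth) = 6; sixteenth note = 2; eighth tied to sixteenth (eighth + sixteenth) = 6.
Adding: 16 + 4 + 4 + 4 + 4 + 28 + 8 + 1 + 1 + 6 + 2 + 6 = 84.
84 ÷ 4 = 21 beats.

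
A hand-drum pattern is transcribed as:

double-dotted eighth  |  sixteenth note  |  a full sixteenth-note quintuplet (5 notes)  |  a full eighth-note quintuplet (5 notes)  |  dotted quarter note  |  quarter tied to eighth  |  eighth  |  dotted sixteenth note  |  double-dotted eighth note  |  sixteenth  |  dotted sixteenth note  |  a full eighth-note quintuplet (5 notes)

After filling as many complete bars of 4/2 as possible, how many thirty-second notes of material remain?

One bar of 4/2 = 64 thirty-second notes.
Working in thirty-second notes: double-dotted eighth = 7; sixteenth note = 2; a full sixteenth-note quintuplet (5 notes) (five quintuplet sixteenths span one quarter) = 8; a full eighth-note quintuplet (5 notes) (five quintuplet eighths span one half) = 16; dotted quarter note = 12; quarter tied to eighth (quarter + eighth) = 12; eighth = 4; dotted sixteenth note = 3; double-dotted eighth note = 7; sixteenth = 2; dotted sixteenth note = 3; a full eighth-note quintuplet (5 notes) (five quintuplet eighths span one half) = 16.
Altogether 7 + 2 + 8 + 16 + 12 + 12 + 4 + 3 + 7 + 2 + 3 + 16 = 92.
92 ÷ 64 = 1 complete bar with 28 thirty-second notes remaining.

28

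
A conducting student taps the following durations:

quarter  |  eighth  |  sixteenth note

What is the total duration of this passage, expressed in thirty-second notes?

Working in thirty-second notes: quarter = 8; eighth = 4; sixteenth note = 2.
Altogether 8 + 4 + 2 = 14 thirty-second notes.

14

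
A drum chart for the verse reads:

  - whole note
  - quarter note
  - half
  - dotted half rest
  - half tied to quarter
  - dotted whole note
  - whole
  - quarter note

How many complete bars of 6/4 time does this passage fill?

One bar of 6/4 = 6 quarter notes.
Convert each value to quarter notes: whole note = 4; quarter note = 1; half = 2; dotted half rest = 3; half tied to quarter (half + quarter) = 3; dotted whole note = 6; whole = 4; quarter note = 1.
Sum: 4 + 1 + 2 + 3 + 3 + 6 + 4 + 1 = 24.
24 ÷ 6 = 4 complete bars with 0 left over.

4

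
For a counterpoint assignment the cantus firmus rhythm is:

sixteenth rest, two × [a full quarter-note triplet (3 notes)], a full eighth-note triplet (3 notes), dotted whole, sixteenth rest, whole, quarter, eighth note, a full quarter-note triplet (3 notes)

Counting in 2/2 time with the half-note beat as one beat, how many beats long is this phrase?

9.5

One half-note beat = 8 sixteenth notes.
Working in sixteenth notes: sixteenth rest = 1; a full quarter-note triplet (3 notes) (three triplet quarters span one half) = 8; a full quarter-note triplet (3 notes) (three triplet quarters span one half) = 8; a full eighth-note triplet (3 notes) (three triplet eighths span one quarter) = 4; dotted whole = 24; sixteenth rest = 1; whole = 16; quarter = 4; eighth note = 2; a full quarter-note triplet (3 notes) (three triplet quarters span one half) = 8.
Total: 1 + 8 + 8 + 4 + 24 + 1 + 16 + 4 + 2 + 8 = 76.
76 ÷ 8 = 9.5 beats.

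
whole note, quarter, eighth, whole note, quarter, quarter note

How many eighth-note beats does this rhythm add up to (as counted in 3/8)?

One eighth-note beat = 2 sixteenth notes.
Express everything in sixteenth notes: whole note = 16; quarter = 4; eighth = 2; whole note = 16; quarter = 4; quarter note = 4.
Total: 16 + 4 + 2 + 16 + 4 + 4 = 46.
46 ÷ 2 = 23 beats.

23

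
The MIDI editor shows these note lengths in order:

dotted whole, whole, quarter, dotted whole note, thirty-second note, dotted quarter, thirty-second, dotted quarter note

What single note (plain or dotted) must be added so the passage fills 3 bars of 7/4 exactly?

3 bars of 7/4 = 168 thirty-second notes.
In thirty-second notes: dotted whole = 48; whole = 32; quarter = 8; dotted whole note = 48; thirty-second note = 1; dotted quarter = 12; thirty-second = 1; dotted quarter note = 12.
Total: 48 + 32 + 8 + 48 + 1 + 12 + 1 + 12 = 162.
Remaining: 168 − 162 = 6 thirty-second notes, which is a dotted eighth note.

dotted eighth note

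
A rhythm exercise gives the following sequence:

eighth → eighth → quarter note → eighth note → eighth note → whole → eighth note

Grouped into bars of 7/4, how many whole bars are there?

1

One bar of 7/4 = 14 eighth notes.
Express everything in eighth notes: eighth = 1; eighth = 1; quarter note = 2; eighth note = 1; eighth note = 1; whole = 8; eighth note = 1.
Sum: 1 + 1 + 2 + 1 + 1 + 8 + 1 = 15.
15 ÷ 14 = 1 complete bar with 1 left over.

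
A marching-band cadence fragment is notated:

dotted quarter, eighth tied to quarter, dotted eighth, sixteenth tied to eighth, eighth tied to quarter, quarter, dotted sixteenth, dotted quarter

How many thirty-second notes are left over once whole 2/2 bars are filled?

7

One bar of 2/2 = 32 thirty-second notes.
In thirty-second notes: dotted quarter = 12; eighth tied to quarter (eighth + quarter) = 12; dotted eighth = 6; sixteenth tied to eighth (sixteenth + eighth) = 6; eighth tied to quarter (eighth + quarter) = 12; quarter = 8; dotted sixteenth = 3; dotted quarter = 12.
Sum: 12 + 12 + 6 + 6 + 12 + 8 + 3 + 12 = 71.
71 ÷ 32 = 2 complete bars with 7 thirty-second notes remaining.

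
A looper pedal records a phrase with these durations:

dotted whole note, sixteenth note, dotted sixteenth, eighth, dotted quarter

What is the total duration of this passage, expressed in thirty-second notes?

Working in thirty-second notes: dotted whole note = 48; sixteenth note = 2; dotted sixteenth = 3; eighth = 4; dotted quarter = 12.
Adding: 48 + 2 + 3 + 4 + 12 = 69 thirty-second notes.

69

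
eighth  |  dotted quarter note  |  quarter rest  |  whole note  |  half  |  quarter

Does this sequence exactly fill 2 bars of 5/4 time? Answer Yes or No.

One bar of 5/4 = 10 eighth notes, so 2 bars = 20.
Convert each value to eighth notes: eighth = 1; dotted quarter note = 3; quarter rest = 2; whole note = 8; half = 4; quarter = 2.
Adding: 1 + 3 + 2 + 8 + 4 + 2 = 20.
20 equals 20, so the answer is Yes.

Yes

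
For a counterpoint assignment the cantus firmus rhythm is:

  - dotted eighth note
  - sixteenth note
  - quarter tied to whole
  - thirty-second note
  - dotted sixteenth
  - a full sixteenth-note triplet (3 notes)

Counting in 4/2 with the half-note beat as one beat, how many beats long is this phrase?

3.5

One half-note beat = 16 thirty-second notes.
Working in thirty-second notes: dotted eighth note = 6; sixteenth note = 2; quarter tied to whole (quarter + whole) = 40; thirty-second note = 1; dotted sixteenth = 3; a full sixteenth-note triplet (3 notes) (three triplet sixteenths span one eighth) = 4.
Altogether 6 + 2 + 40 + 1 + 3 + 4 = 56.
56 ÷ 16 = 3.5 beats.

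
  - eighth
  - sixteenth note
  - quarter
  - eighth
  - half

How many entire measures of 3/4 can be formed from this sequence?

1

One bar of 3/4 = 12 sixteenth notes.
Express everything in sixteenth notes: eighth = 2; sixteenth note = 1; quarter = 4; eighth = 2; half = 8.
Sum: 2 + 1 + 4 + 2 + 8 = 17.
17 ÷ 12 = 1 complete bar with 5 left over.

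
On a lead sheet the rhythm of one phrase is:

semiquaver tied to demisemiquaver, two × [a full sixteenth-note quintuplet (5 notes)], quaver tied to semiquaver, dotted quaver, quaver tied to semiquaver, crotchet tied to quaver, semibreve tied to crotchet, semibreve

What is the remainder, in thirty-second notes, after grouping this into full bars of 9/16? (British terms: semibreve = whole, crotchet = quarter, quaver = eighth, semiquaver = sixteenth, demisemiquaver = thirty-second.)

One bar of 9/16 = 18 thirty-second notes.
In thirty-second notes: semiquaver tied to demisemiquaver (semiquaver + demisemiquaver) = 3; a full sixteenth-note quintuplet (5 notes) (five quintuplet sixteenths span one quarter) = 8; a full sixteenth-note quintuplet (5 notes) (five quintuplet sixteenths span one quarter) = 8; quaver tied to semiquaver (quaver + semiquaver) = 6; dotted quaver = 6; quaver tied to semiquaver (quaver + semiquaver) = 6; crotchet tied to quaver (crotchet + quaver) = 12; semibreve tied to crotchet (semibreve + crotchet) = 40; semibreve = 32.
Total: 3 + 8 + 8 + 6 + 6 + 6 + 12 + 40 + 32 = 121.
121 ÷ 18 = 6 complete bars with 13 thirty-second notes remaining.

13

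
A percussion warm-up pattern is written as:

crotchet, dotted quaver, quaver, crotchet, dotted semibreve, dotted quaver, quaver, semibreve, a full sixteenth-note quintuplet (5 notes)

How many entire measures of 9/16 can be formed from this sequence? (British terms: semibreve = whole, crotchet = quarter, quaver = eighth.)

One bar of 9/16 = 9 sixteenth notes.
Convert each value to sixteenth notes: crotchet = 4; dotted quaver = 3; quaver = 2; crotchet = 4; dotted semibreve = 24; dotted quaver = 3; quaver = 2; semibreve = 16; a full sixteenth-note quintuplet (5 notes) (five quintuplet sixteenths span one quarter) = 4.
Adding: 4 + 3 + 2 + 4 + 24 + 3 + 2 + 16 + 4 = 62.
62 ÷ 9 = 6 complete bars with 8 left over.

6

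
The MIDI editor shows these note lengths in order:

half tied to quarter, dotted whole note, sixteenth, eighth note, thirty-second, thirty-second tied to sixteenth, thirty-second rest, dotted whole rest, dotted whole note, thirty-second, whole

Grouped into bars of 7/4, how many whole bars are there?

One bar of 7/4 = 56 thirty-second notes.
Working in thirty-second notes: half tied to quarter (half + quarter) = 24; dotted whole note = 48; sixteenth = 2; eighth note = 4; thirty-second = 1; thirty-second tied to sixteenth (thirty-second + sixteenth) = 3; thirty-second rest = 1; dotted whole rest = 48; dotted whole note = 48; thirty-second = 1; whole = 32.
Altogether 24 + 48 + 2 + 4 + 1 + 3 + 1 + 48 + 48 + 1 + 32 = 212.
212 ÷ 56 = 3 complete bars with 44 left over.

3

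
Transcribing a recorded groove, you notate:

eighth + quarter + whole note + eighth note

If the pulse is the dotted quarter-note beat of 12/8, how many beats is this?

One dotted quarter-note beat = 3 eighth notes.
In eighth notes: eighth = 1; quarter = 2; whole note = 8; eighth note = 1.
Sum: 1 + 2 + 8 + 1 = 12.
12 ÷ 3 = 4 beats.

4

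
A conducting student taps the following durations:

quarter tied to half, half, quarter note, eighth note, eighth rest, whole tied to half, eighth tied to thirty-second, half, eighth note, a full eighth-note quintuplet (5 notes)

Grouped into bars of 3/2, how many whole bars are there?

One bar of 3/2 = 48 thirty-second notes.
In thirty-second notes: quarter tied to half (quarter + half) = 24; half = 16; quarter note = 8; eighth note = 4; eighth rest = 4; whole tied to half (whole + half) = 48; eighth tied to thirty-second (eighth + thirty-second) = 5; half = 16; eighth note = 4; a full eighth-note quintuplet (5 notes) (five quintuplet eighths span one half) = 16.
Adding: 24 + 16 + 8 + 4 + 4 + 48 + 5 + 16 + 4 + 16 = 145.
145 ÷ 48 = 3 complete bars with 1 left over.

3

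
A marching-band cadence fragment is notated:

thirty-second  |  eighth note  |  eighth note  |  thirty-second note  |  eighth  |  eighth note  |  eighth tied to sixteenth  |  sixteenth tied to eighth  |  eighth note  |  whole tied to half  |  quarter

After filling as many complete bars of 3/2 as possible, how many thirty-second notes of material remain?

42

One bar of 3/2 = 48 thirty-second notes.
Each duration in thirty-second notes: thirty-second = 1; eighth note = 4; eighth note = 4; thirty-second note = 1; eighth = 4; eighth note = 4; eighth tied to sixteenth (eighth + sixteenth) = 6; sixteenth tied to eighth (sixteenth + eighth) = 6; eighth note = 4; whole tied to half (whole + half) = 48; quarter = 8.
Altogether 1 + 4 + 4 + 1 + 4 + 4 + 6 + 6 + 4 + 48 + 8 = 90.
90 ÷ 48 = 1 complete bar with 42 thirty-second notes remaining.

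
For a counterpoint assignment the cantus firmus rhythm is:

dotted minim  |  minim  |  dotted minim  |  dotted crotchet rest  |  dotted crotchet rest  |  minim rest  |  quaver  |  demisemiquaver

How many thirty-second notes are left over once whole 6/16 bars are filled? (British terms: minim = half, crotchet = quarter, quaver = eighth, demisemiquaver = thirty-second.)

One bar of 6/16 = 12 thirty-second notes.
Convert each value to thirty-second notes: dotted minim = 24; minim = 16; dotted minim = 24; dotted crotchet rest = 12; dotted crotchet rest = 12; minim rest = 16; quaver = 4; demisemiquaver = 1.
Sum: 24 + 16 + 24 + 12 + 12 + 16 + 4 + 1 = 109.
109 ÷ 12 = 9 complete bars with 1 thirty-second note remaining.

1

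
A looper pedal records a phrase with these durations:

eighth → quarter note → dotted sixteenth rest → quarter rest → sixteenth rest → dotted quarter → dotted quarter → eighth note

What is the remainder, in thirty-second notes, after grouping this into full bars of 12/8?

One bar of 12/8 = 48 thirty-second notes.
Express everything in thirty-second notes: eighth = 4; quarter note = 8; dotted sixteenth rest = 3; quarter rest = 8; sixteenth rest = 2; dotted quarter = 12; dotted quarter = 12; eighth note = 4.
Altogether 4 + 8 + 3 + 8 + 2 + 12 + 12 + 4 = 53.
53 ÷ 48 = 1 complete bar with 5 thirty-second notes remaining.

5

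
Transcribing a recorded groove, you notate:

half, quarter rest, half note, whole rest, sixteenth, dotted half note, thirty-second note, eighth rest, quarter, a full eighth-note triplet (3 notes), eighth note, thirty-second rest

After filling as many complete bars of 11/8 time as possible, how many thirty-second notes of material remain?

36

One bar of 11/8 = 44 thirty-second notes.
Working in thirty-second notes: half = 16; quarter rest = 8; half note = 16; whole rest = 32; sixteenth = 2; dotted half note = 24; thirty-second note = 1; eighth rest = 4; quarter = 8; a full eighth-note triplet (3 notes) (three triplet eighths span one quarter) = 8; eighth note = 4; thirty-second rest = 1.
Total: 16 + 8 + 16 + 32 + 2 + 24 + 1 + 4 + 8 + 8 + 4 + 1 = 124.
124 ÷ 44 = 2 complete bars with 36 thirty-second notes remaining.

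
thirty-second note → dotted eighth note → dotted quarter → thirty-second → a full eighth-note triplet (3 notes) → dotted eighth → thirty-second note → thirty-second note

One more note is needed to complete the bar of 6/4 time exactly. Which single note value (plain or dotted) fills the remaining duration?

dotted quarter note

The bar of 6/4 = 48 thirty-second notes.
In thirty-second notes: thirty-second note = 1; dotted eighth note = 6; dotted quarter = 12; thirty-second = 1; a full eighth-note triplet (3 notes) (three triplet eighths span one quarter) = 8; dotted eighth = 6; thirty-second note = 1; thirty-second note = 1.
Adding: 1 + 6 + 12 + 1 + 8 + 6 + 1 + 1 = 36.
Remaining: 48 − 36 = 12 thirty-second notes, which is a dotted quarter note.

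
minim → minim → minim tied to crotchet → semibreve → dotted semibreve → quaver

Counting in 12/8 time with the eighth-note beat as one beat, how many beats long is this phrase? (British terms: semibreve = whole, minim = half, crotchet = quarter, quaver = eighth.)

35

One eighth-note beat = 2 sixteenth notes.
Each duration in sixteenth notes: minim = 8; minim = 8; minim tied to crotchet (minim + crotchet) = 12; semibreve = 16; dotted semibreve = 24; quaver = 2.
Adding: 8 + 8 + 12 + 16 + 24 + 2 = 70.
70 ÷ 2 = 35 beats.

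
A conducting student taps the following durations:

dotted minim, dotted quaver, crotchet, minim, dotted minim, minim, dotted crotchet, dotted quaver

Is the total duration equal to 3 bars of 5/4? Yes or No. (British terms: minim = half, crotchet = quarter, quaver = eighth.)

One bar of 5/4 = 20 sixteenth notes, so 3 bars = 60.
In sixteenth notes: dotted minim = 12; dotted quaver = 3; crotchet = 4; minim = 8; dotted minim = 12; minim = 8; dotted crotchet = 6; dotted quaver = 3.
Sum: 12 + 3 + 4 + 8 + 12 + 8 + 6 + 3 = 56.
56 falls short of 60, so the answer is No.

No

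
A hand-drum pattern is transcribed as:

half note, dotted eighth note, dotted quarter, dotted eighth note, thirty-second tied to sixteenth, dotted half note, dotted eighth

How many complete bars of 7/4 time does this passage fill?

One bar of 7/4 = 56 thirty-second notes.
Convert each value to thirty-second notes: half note = 16; dotted eighth note = 6; dotted quarter = 12; dotted eighth note = 6; thirty-second tied to sixteenth (thirty-second + sixteenth) = 3; dotted half note = 24; dotted eighth = 6.
Adding: 16 + 6 + 12 + 6 + 3 + 24 + 6 = 73.
73 ÷ 56 = 1 complete bar with 17 left over.

1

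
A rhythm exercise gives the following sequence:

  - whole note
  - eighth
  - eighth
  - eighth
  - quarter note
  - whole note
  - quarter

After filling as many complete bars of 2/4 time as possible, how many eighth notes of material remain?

3

One bar of 2/4 = 4 eighth notes.
Express everything in eighth notes: whole note = 8; eighth = 1; eighth = 1; eighth = 1; quarter note = 2; whole note = 8; quarter = 2.
Adding: 8 + 1 + 1 + 1 + 2 + 8 + 2 = 23.
23 ÷ 4 = 5 complete bars with 3 eighth notes remaining.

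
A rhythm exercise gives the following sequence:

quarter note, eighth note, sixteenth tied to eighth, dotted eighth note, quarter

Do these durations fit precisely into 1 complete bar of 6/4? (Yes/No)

No

One bar of 6/4 = 24 sixteenth notes.
In sixteenth notes: quarter note = 4; eighth note = 2; sixteenth tied to eighth (sixteenth + eighth) = 3; dotted eighth note = 3; quarter = 4.
Altogether 4 + 2 + 3 + 3 + 4 = 16.
16 falls short of 24, so the answer is No.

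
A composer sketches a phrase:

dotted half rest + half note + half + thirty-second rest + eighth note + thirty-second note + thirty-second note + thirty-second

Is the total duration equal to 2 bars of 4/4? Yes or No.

One bar of 4/4 = 32 thirty-second notes, so 2 bars = 64.
In thirty-second notes: dotted half rest = 24; half note = 16; half = 16; thirty-second rest = 1; eighth note = 4; thirty-second note = 1; thirty-second note = 1; thirty-second = 1.
Sum: 24 + 16 + 16 + 1 + 4 + 1 + 1 + 1 = 64.
64 equals 64, so the answer is Yes.

Yes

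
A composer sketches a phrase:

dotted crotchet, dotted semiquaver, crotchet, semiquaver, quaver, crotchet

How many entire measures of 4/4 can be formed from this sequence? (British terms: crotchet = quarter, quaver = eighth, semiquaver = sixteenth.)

1

One bar of 4/4 = 32 thirty-second notes.
In thirty-second notes: dotted crotchet = 12; dotted semiquaver = 3; crotchet = 8; semiquaver = 2; quaver = 4; crotchet = 8.
Sum: 12 + 3 + 8 + 2 + 4 + 8 = 37.
37 ÷ 32 = 1 complete bar with 5 left over.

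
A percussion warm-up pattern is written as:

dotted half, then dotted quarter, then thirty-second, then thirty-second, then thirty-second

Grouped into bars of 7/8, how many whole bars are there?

1

One bar of 7/8 = 28 thirty-second notes.
Each duration in thirty-second notes: dotted half = 24; dotted quarter = 12; thirty-second = 1; thirty-second = 1; thirty-second = 1.
Altogether 24 + 12 + 1 + 1 + 1 = 39.
39 ÷ 28 = 1 complete bar with 11 left over.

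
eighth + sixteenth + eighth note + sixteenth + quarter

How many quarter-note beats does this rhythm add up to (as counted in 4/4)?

One quarter-note beat = 4 sixteenth notes.
Each duration in sixteenth notes: eighth = 2; sixteenth = 1; eighth note = 2; sixteenth = 1; quarter = 4.
Sum: 2 + 1 + 2 + 1 + 4 = 10.
10 ÷ 4 = 2.5 beats.

2.5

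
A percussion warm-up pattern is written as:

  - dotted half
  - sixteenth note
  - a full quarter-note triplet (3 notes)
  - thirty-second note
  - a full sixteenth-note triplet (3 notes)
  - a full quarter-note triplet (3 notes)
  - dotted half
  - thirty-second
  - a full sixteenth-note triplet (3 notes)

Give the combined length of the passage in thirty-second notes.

In thirty-second notes: dotted half = 24; sixteenth note = 2; a full quarter-note triplet (3 notes) (three triplet quarters span one half) = 16; thirty-second note = 1; a full sixteenth-note triplet (3 notes) (three triplet sixteenths span one eighth) = 4; a full quarter-note triplet (3 notes) (three triplet quarters span one half) = 16; dotted half = 24; thirty-second = 1; a full sixteenth-note triplet (3 notes) (three triplet sixteenths span one eighth) = 4.
Sum: 24 + 2 + 16 + 1 + 4 + 16 + 24 + 1 + 4 = 92 thirty-second notes.

92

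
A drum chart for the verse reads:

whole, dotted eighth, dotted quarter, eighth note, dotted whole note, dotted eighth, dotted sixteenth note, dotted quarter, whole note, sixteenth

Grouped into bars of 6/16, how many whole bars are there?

One bar of 6/16 = 12 thirty-second notes.
In thirty-second notes: whole = 32; dotted eighth = 6; dotted quarter = 12; eighth note = 4; dotted whole note = 48; dotted eighth = 6; dotted sixteenth note = 3; dotted quarter = 12; whole note = 32; sixteenth = 2.
Total: 32 + 6 + 12 + 4 + 48 + 6 + 3 + 12 + 32 + 2 = 157.
157 ÷ 12 = 13 complete bars with 1 left over.

13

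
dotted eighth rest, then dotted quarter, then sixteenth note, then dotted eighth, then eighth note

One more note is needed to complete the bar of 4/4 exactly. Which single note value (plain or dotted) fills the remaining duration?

sixteenth note

The bar of 4/4 = 16 sixteenth notes.
Each duration in sixteenth notes: dotted eighth rest = 3; dotted quarter = 6; sixteenth note = 1; dotted eighth = 3; eighth note = 2.
Sum: 3 + 6 + 1 + 3 + 2 = 15.
Remaining: 16 − 15 = 1 sixteenth note, which is a sixteenth note.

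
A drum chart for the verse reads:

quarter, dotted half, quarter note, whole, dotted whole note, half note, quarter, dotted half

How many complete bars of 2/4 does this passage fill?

One bar of 2/4 = 2 quarter notes.
Express everything in quarter notes: quarter = 1; dotted half = 3; quarter note = 1; whole = 4; dotted whole note = 6; half note = 2; quarter = 1; dotted half = 3.
Total: 1 + 3 + 1 + 4 + 6 + 2 + 1 + 3 = 21.
21 ÷ 2 = 10 complete bars with 1 left over.

10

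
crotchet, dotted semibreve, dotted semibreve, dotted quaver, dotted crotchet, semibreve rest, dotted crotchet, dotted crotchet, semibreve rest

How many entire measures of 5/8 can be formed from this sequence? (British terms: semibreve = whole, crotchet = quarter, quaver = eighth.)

One bar of 5/8 = 10 sixteenth notes.
Express everything in sixteenth notes: crotchet = 4; dotted semibreve = 24; dotted semibreve = 24; dotted quaver = 3; dotted crotchet = 6; semibreve rest = 16; dotted crotchet = 6; dotted crotchet = 6; semibreve rest = 16.
Altogether 4 + 24 + 24 + 3 + 6 + 16 + 6 + 6 + 16 = 105.
105 ÷ 10 = 10 complete bars with 5 left over.

10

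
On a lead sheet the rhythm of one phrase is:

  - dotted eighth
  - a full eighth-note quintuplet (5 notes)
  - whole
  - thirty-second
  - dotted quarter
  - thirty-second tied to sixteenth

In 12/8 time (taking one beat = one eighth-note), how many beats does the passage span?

One eighth-note beat = 4 thirty-second notes.
Convert each value to thirty-second notes: dotted eighth = 6; a full eighth-note quintuplet (5 notes) (five quintuplet eighths span one half) = 16; whole = 32; thirty-second = 1; dotted quarter = 12; thirty-second tied to sixteenth (thirty-second + sixteenth) = 3.
Sum: 6 + 16 + 32 + 1 + 12 + 3 = 70.
70 ÷ 4 = 17.5 beats.

17.5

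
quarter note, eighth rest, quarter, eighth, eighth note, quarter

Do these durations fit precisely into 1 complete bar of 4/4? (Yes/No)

One bar of 4/4 = 8 eighth notes.
Convert each value to eighth notes: quarter note = 2; eighth rest = 1; quarter = 2; eighth = 1; eighth note = 1; quarter = 2.
Sum: 2 + 1 + 2 + 1 + 1 + 2 = 9.
9 exceeds 8, so the answer is No.

No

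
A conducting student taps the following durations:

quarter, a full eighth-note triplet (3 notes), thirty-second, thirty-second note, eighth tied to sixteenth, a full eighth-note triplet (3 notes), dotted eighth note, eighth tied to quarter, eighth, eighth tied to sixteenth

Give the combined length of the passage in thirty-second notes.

60

Each duration in thirty-second notes: quarter = 8; a full eighth-note triplet (3 notes) (three triplet eighths span one quarter) = 8; thirty-second = 1; thirty-second note = 1; eighth tied to sixteenth (eighth + sixteenth) = 6; a full eighth-note triplet (3 notes) (three triplet eighths span one quarter) = 8; dotted eighth note = 6; eighth tied to quarter (eighth + quarter) = 12; eighth = 4; eighth tied to sixteenth (eighth + sixteenth) = 6.
Sum: 8 + 8 + 1 + 1 + 6 + 8 + 6 + 12 + 4 + 6 = 60 thirty-second notes.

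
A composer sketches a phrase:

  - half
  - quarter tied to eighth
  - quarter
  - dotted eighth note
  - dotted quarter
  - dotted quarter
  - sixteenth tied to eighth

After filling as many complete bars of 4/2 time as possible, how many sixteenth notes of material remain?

4

One bar of 4/2 = 32 sixteenth notes.
Each duration in sixteenth notes: half = 8; quarter tied to eighth (quarter + eighth) = 6; quarter = 4; dotted eighth note = 3; dotted quarter = 6; dotted quarter = 6; sixteenth tied to eighth (sixteenth + eighth) = 3.
Altogether 8 + 6 + 4 + 3 + 6 + 6 + 3 = 36.
36 ÷ 32 = 1 complete bar with 4 sixteenth notes remaining.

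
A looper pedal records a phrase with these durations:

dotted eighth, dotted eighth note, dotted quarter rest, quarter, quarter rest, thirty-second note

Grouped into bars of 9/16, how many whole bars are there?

2

One bar of 9/16 = 18 thirty-second notes.
Working in thirty-second notes: dotted eighth = 6; dotted eighth note = 6; dotted quarter rest = 12; quarter = 8; quarter rest = 8; thirty-second note = 1.
Altogether 6 + 6 + 12 + 8 + 8 + 1 = 41.
41 ÷ 18 = 2 complete bars with 5 left over.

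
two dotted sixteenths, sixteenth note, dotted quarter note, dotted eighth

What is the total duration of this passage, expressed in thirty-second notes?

Express everything in thirty-second notes: dotted sixteenth = 3; dotted sixteenth = 3; sixteenth note = 2; dotted quarter note = 12; dotted eighth = 6.
Adding: 3 + 3 + 2 + 12 + 6 = 26 thirty-second notes.

26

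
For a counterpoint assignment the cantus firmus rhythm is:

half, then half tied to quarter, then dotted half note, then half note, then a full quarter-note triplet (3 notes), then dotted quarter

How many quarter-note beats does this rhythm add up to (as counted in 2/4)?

13.5

One quarter-note beat = 2 eighth notes.
Express everything in eighth notes: half = 4; half tied to quarter (half + quarter) = 6; dotted half note = 6; half note = 4; a full quarter-note triplet (3 notes) (three triplet quarters span one half) = 4; dotted quarter = 3.
Adding: 4 + 6 + 6 + 4 + 4 + 3 = 27.
27 ÷ 2 = 13.5 beats.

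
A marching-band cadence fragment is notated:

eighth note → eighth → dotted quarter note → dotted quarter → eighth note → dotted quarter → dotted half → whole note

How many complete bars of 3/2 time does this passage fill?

One bar of 3/2 = 12 eighth notes.
Each duration in eighth notes: eighth note = 1; eighth = 1; dotted quarter note = 3; dotted quarter = 3; eighth note = 1; dotted quarter = 3; dotted half = 6; whole note = 8.
Adding: 1 + 1 + 3 + 3 + 1 + 3 + 6 + 8 = 26.
26 ÷ 12 = 2 complete bars with 2 left over.

2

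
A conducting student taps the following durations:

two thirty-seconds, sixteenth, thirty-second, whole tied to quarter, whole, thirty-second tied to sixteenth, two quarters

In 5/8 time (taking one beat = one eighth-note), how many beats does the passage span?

One eighth-note beat = 4 thirty-second notes.
Express everything in thirty-second notes: thirty-second = 1; thirty-second = 1; sixteenth = 2; thirty-second = 1; whole tied to quarter (whole + quarter) = 40; whole = 32; thirty-second tied to sixteenth (thirty-second + sixteenth) = 3; quarter = 8; quarter = 8.
Adding: 1 + 1 + 2 + 1 + 40 + 32 + 3 + 8 + 8 = 96.
96 ÷ 4 = 24 beats.

24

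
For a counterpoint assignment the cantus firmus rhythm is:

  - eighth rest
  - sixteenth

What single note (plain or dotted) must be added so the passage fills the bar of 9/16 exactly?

dotted quarter note

The bar of 9/16 = 9 sixteenth notes.
In sixteenth notes: eighth rest = 2; sixteenth = 1.
Sum: 2 + 1 = 3.
Remaining: 9 − 3 = 6 sixteenth notes, which is a dotted quarter note.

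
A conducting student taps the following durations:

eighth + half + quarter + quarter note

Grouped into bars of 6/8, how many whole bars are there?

One bar of 6/8 = 6 eighth notes.
Express everything in eighth notes: eighth = 1; half = 4; quarter = 2; quarter note = 2.
Adding: 1 + 4 + 2 + 2 = 9.
9 ÷ 6 = 1 complete bar with 3 left over.

1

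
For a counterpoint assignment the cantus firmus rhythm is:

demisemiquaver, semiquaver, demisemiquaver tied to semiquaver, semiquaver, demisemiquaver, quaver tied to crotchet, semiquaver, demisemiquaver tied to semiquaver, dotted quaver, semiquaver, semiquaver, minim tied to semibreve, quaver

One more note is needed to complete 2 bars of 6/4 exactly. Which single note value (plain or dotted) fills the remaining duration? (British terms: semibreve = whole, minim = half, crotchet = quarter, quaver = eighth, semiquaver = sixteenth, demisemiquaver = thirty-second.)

2 bars of 6/4 = 96 thirty-second notes.
Each duration in thirty-second notes: demisemiquaver = 1; semiquaver = 2; demisemiquaver tied to semiquaver (demisemiquaver + semiquaver) = 3; semiquaver = 2; demisemiquaver = 1; quaver tied to crotchet (quaver + crotchet) = 12; semiquaver = 2; demisemiquaver tied to semiquaver (demisemiquaver + semiquaver) = 3; dotted quaver = 6; semiquaver = 2; semiquaver = 2; minim tied to semibreve (minim + semibreve) = 48; quaver = 4.
Adding: 1 + 2 + 3 + 2 + 1 + 12 + 2 + 3 + 6 + 2 + 2 + 48 + 4 = 88.
Remaining: 96 − 88 = 8 thirty-second notes, which is a quarter note.

quarter note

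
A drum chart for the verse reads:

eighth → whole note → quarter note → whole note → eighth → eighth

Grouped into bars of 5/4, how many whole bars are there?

2

One bar of 5/4 = 10 eighth notes.
Convert each value to eighth notes: eighth = 1; whole note = 8; quarter note = 2; whole note = 8; eighth = 1; eighth = 1.
Altogether 1 + 8 + 2 + 8 + 1 + 1 = 21.
21 ÷ 10 = 2 complete bars with 1 left over.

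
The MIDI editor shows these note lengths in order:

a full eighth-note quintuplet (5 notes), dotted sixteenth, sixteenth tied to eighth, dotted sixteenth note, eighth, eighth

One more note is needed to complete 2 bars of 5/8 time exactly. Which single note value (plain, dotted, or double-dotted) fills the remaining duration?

eighth note

2 bars of 5/8 = 40 thirty-second notes.
In thirty-second notes: a full eighth-note quintuplet (5 notes) (five quintuplet eighths span one half) = 16; dotted sixteenth = 3; sixteenth tied to eighth (sixteenth + eighth) = 6; dotted sixteenth note = 3; eighth = 4; eighth = 4.
Altogether 16 + 3 + 6 + 3 + 4 + 4 = 36.
Remaining: 40 − 36 = 4 thirty-second notes, which is a eighth note.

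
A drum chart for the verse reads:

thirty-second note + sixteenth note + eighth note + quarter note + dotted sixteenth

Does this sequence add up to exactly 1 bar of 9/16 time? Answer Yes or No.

One bar of 9/16 = 18 thirty-second notes.
Convert each value to thirty-second notes: thirty-second note = 1; sixteenth note = 2; eighth note = 4; quarter note = 8; dotted sixteenth = 3.
Adding: 1 + 2 + 4 + 8 + 3 = 18.
18 equals 18, so the answer is Yes.

Yes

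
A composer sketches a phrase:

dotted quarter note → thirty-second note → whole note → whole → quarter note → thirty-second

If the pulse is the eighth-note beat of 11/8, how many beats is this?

21.5

One eighth-note beat = 4 thirty-second notes.
In thirty-second notes: dotted quarter note = 12; thirty-second note = 1; whole note = 32; whole = 32; quarter note = 8; thirty-second = 1.
Adding: 12 + 1 + 32 + 32 + 8 + 1 = 86.
86 ÷ 4 = 21.5 beats.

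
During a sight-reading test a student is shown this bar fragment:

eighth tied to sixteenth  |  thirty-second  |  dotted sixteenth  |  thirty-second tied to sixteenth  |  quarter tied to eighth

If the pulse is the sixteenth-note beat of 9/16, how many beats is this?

12.5

One sixteenth-note beat = 2 thirty-second notes.
Working in thirty-second notes: eighth tied to sixteenth (eighth + sixteenth) = 6; thirty-second = 1; dotted sixteenth = 3; thirty-second tied to sixteenth (thirty-second + sixteenth) = 3; quarter tied to eighth (quarter + eighth) = 12.
Sum: 6 + 1 + 3 + 3 + 12 = 25.
25 ÷ 2 = 12.5 beats.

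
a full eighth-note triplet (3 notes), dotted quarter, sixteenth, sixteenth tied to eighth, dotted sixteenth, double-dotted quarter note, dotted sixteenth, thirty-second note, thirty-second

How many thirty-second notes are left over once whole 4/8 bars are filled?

2

One bar of 4/8 = 16 thirty-second notes.
Convert each value to thirty-second notes: a full eighth-note triplet (3 notes) (three triplet eighths span one quarter) = 8; dotted quarter = 12; sixteenth = 2; sixteenth tied to eighth (sixteenth + eighth) = 6; dotted sixteenth = 3; double-dotted quarter note = 14; dotted sixteenth = 3; thirty-second note = 1; thirty-second = 1.
Total: 8 + 12 + 2 + 6 + 3 + 14 + 3 + 1 + 1 = 50.
50 ÷ 16 = 3 complete bars with 2 thirty-second notes remaining.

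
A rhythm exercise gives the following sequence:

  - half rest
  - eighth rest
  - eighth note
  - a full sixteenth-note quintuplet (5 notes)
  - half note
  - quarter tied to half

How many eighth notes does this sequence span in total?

18

In eighth notes: half rest = 4; eighth rest = 1; eighth note = 1; a full sixteenth-note quintuplet (5 notes) (five quintuplet sixteenths span one quarter) = 2; half note = 4; quarter tied to half (quarter + half) = 6.
Adding: 4 + 1 + 1 + 2 + 4 + 6 = 18 eighth notes.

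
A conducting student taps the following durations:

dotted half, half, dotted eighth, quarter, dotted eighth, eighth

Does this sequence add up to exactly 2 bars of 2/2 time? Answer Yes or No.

One bar of 2/2 = 16 sixteenth notes, so 2 bars = 32.
In sixteenth notes: dotted half = 12; half = 8; dotted eighth = 3; quarter = 4; dotted eighth = 3; eighth = 2.
Altogether 12 + 8 + 3 + 4 + 3 + 2 = 32.
32 equals 32, so the answer is Yes.

Yes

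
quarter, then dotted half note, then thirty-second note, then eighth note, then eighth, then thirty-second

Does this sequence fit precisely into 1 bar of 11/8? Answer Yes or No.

No

One bar of 11/8 = 44 thirty-second notes.
Working in thirty-second notes: quarter = 8; dotted half note = 24; thirty-second note = 1; eighth note = 4; eighth = 4; thirty-second = 1.
Altogether 8 + 24 + 1 + 4 + 4 + 1 = 42.
42 falls short of 44, so the answer is No.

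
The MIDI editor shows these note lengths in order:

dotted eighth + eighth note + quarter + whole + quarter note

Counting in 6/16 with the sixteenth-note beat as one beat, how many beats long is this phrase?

29

One sixteenth-note beat = 2 thirty-second notes.
Each duration in thirty-second notes: dotted eighth = 6; eighth note = 4; quarter = 8; whole = 32; quarter note = 8.
Total: 6 + 4 + 8 + 32 + 8 = 58.
58 ÷ 2 = 29 beats.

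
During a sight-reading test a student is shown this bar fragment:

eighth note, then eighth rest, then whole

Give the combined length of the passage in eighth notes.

Express everything in eighth notes: eighth note = 1; eighth rest = 1; whole = 8.
Altogether 1 + 1 + 8 = 10 eighth notes.

10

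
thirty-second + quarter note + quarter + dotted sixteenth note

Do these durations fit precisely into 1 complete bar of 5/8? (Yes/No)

Yes

One bar of 5/8 = 20 thirty-second notes.
Express everything in thirty-second notes: thirty-second = 1; quarter note = 8; quarter = 8; dotted sixteenth note = 3.
Total: 1 + 8 + 8 + 3 = 20.
20 equals 20, so the answer is Yes.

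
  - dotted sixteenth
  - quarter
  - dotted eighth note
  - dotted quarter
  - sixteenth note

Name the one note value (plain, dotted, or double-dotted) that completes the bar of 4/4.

The bar of 4/4 = 32 thirty-second notes.
Each duration in thirty-second notes: dotted sixteenth = 3; quarter = 8; dotted eighth note = 6; dotted quarter = 12; sixteenth note = 2.
Total: 3 + 8 + 6 + 12 + 2 = 31.
Remaining: 32 − 31 = 1 thirty-second note, which is a thirty-second note.

thirty-second note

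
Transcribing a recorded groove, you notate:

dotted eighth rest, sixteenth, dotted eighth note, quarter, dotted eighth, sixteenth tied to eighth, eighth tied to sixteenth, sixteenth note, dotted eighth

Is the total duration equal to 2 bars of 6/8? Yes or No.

Yes

One bar of 6/8 = 12 sixteenth notes, so 2 bars = 24.
Each duration in sixteenth notes: dotted eighth rest = 3; sixteenth = 1; dotted eighth note = 3; quarter = 4; dotted eighth = 3; sixteenth tied to eighth (sixteenth + eighth) = 3; eighth tied to sixteenth (eighth + sixteenth) = 3; sixteenth note = 1; dotted eighth = 3.
Total: 3 + 1 + 3 + 4 + 3 + 3 + 3 + 1 + 3 = 24.
24 equals 24, so the answer is Yes.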